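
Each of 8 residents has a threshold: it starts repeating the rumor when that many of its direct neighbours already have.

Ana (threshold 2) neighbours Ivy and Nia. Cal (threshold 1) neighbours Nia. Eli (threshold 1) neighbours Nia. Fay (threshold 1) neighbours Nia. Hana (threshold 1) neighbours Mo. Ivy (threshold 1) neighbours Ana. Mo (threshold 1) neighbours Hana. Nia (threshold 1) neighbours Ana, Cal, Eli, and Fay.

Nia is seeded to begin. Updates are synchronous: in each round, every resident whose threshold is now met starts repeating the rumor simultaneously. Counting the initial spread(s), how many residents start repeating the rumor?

Round 1 — Nia starts repeating the rumor (initial).
Round 2 — checking thresholds:
  Ana: 1 of 2 neighbours < 2, below threshold.
  Cal: 1 of 1 neighbours ≥ 1, starts repeating the rumor.
  Eli: 1 of 1 neighbours ≥ 1, starts repeating the rumor.
  Fay: 1 of 1 neighbours ≥ 1, starts repeating the rumor.
Round 3 — no new spreads; cascade stops.

4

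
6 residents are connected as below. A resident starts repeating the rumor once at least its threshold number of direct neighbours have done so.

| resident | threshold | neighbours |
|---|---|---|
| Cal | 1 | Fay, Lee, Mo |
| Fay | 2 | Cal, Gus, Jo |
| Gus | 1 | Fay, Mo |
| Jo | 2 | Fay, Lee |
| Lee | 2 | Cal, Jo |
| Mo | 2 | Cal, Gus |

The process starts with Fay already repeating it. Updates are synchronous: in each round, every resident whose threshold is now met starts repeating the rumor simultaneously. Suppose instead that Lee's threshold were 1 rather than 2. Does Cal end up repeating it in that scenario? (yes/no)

yes

With Lee's threshold at 1:
Round 1 — Fay starts repeating the rumor (initial).
Round 2 — checking thresholds:
  Cal: 1 of 3 neighbours ≥ 1, starts repeating the rumor.
  Gus: 1 of 2 neighbours ≥ 1, starts repeating the rumor.
  Jo: 1 of 2 neighbours < 2, not yet.
Round 3 — checking thresholds:
  Jo: 1 of 2 neighbours < 2, not yet.
  Lee: 1 of 2 neighbours ≥ 1, starts repeating the rumor.
  Mo: 2 of 2 neighbours ≥ 2, starts repeating the rumor.
Round 4 — checking thresholds:
  Jo: 2 of 2 neighbours ≥ 2, starts repeating the rumor.
Round 5 — no new spreads; cascade stops.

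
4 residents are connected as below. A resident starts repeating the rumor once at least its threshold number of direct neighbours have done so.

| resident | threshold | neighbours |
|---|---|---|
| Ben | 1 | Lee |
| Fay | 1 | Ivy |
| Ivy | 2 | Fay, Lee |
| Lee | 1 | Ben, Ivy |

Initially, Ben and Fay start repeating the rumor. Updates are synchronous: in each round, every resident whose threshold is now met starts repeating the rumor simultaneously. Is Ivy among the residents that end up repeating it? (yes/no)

yes

Round 1 — Ben, Fay start repeating the rumor (initial).
Round 2 — checking thresholds:
  Ivy: 1 of 2 neighbours < 2, below threshold.
  Lee: 1 of 2 neighbours ≥ 1, starts repeating the rumor.
Round 3 — checking thresholds:
  Ivy: 2 of 2 neighbours ≥ 2, starts repeating the rumor.
Round 4 — no new spreads; cascade stops.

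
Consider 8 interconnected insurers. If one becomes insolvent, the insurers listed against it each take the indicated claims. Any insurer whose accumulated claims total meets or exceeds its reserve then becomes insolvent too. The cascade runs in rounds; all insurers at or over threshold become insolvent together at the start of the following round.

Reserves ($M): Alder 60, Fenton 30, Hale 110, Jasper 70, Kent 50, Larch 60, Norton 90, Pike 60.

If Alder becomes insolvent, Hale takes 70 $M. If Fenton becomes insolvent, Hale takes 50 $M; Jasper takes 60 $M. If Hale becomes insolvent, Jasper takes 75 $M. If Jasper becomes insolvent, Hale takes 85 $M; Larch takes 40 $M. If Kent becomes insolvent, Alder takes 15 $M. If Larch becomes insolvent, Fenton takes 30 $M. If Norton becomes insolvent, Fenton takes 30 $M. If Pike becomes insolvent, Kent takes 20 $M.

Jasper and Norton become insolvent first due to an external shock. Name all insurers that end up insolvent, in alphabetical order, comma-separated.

Round 1 — Jasper, Norton become insolvent (initial).
  Fenton: +30 → 30 ≥ 30
  Hale: +85 → 85 < 110
  Larch: +40 → 40 < 60
Round 2 — Fenton becomes insolvent.
  Hale: +50 → 135 ≥ 110
Round 3 — Hale becomes insolvent.
No further insolvencies.

Fenton, Hale, Jasper, Norton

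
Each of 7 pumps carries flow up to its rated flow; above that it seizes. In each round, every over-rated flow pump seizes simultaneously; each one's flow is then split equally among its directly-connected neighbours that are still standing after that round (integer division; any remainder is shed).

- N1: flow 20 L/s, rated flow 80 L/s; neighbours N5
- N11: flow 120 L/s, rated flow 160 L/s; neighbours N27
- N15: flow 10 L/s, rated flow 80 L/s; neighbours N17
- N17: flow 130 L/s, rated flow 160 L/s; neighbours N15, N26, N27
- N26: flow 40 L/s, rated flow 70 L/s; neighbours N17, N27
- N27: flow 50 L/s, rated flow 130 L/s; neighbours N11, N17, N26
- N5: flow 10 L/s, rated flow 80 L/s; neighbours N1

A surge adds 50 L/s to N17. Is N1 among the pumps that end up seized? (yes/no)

Round 1 — N17 at 180 > 160. N17 seizes.
  N17 sheds 180 L/s to N15, N26, N27: 60 each.
    N15: 10+60 = 70 ≤ 80
    N26: 40+60 = 100 > 70
    N27: 50+60 = 110 ≤ 130
Round 2 — N26 seizes.
  N26 sheds 100 L/s to N27: 100 each.
    N27: 110+100 = 210 > 130
Round 3 — N27 seizes.
  N27 sheds 210 L/s to N11: 210 each.
    N11: 120+210 = 330 > 160
Round 4 — N11 seizes.
  N11 sheds 330 L/s: no online neighbours, lost.
No further seizures.

no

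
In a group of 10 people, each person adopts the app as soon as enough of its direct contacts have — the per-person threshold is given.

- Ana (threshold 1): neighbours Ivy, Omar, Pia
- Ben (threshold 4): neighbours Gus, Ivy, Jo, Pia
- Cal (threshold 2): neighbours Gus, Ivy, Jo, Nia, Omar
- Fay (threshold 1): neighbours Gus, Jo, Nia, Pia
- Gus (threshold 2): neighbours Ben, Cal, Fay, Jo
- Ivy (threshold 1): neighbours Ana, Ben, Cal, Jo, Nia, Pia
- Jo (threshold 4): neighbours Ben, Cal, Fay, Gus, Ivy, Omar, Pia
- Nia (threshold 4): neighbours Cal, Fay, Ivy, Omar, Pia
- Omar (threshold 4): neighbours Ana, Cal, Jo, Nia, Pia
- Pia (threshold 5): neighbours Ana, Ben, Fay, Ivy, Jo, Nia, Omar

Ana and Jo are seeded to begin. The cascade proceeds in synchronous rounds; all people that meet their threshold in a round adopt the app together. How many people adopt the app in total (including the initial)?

Round 1 — Ana, Jo adopt the app (initial).
Round 2 — checking thresholds:
  Ben: 1 of 4 neighbours < 4, below threshold.
  Cal: 1 of 5 neighbours < 2, below threshold.
  Fay: 1 of 4 neighbours ≥ 1, adopts the app.
  Gus: 1 of 4 neighbours < 2, below threshold.
  Ivy: 2 of 6 neighbours ≥ 1, adopts the app.
  Omar: 2 of 5 neighbours < 4, below threshold.
  Pia: 2 of 7 neighbours < 5, below threshold.
Round 3 — checking thresholds:
  Ben: 2 of 4 neighbours < 4, below threshold.
  Cal: 2 of 5 neighbours ≥ 2, adopts the app.
  Gus: 2 of 4 neighbours ≥ 2, adopts the app.
  Nia: 2 of 5 neighbours < 4, below threshold.
  Omar: 2 of 5 neighbours < 4, below threshold.
  Pia: 4 of 7 neighbours < 5, below threshold.
Round 4 — no new adoptions; cascade stops.

6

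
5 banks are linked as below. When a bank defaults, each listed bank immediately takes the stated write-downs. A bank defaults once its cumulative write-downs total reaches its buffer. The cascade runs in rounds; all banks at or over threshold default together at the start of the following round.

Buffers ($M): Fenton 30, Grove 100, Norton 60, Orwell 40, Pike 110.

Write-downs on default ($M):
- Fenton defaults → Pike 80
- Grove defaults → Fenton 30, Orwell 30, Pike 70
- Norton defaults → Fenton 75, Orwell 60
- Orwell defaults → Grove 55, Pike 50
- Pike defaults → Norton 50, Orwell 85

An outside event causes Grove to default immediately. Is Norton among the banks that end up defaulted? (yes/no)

no

Round 1 — Grove defaults (initial).
  Fenton: +30 → 30 ≥ 30
  Orwell: +30 → 30 < 40
  Pike: +70 → 70 < 110
Round 2 — Fenton defaults.
  Pike: +80 → 150 ≥ 110
Round 3 — Pike defaults.
  Norton: +50 → 50 < 60
  Orwell: +85 → 115 ≥ 40
Round 4 — Orwell defaults.
No further defaults.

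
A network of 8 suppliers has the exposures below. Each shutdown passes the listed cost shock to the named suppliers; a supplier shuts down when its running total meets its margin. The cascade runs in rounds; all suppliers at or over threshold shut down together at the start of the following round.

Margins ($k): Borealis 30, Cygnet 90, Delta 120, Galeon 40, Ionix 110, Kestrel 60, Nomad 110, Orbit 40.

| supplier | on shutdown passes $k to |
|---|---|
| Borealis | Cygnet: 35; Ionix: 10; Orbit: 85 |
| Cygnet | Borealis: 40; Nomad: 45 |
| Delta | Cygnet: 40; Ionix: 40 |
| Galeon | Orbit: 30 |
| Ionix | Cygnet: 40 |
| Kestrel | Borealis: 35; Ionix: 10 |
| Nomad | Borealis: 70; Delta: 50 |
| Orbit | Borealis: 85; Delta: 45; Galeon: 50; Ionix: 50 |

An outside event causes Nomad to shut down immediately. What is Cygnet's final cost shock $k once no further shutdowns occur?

35

Round 1 — Nomad shuts down (initial).
  Borealis: +70 → 70 ≥ 30
  Delta: +50 → 50 < 120
Round 2 — Borealis shuts down.
  Cygnet: +35 → 35 < 90
  Ionix: +10 → 10 < 110
  Orbit: +85 → 85 ≥ 40
Round 3 — Orbit shuts down.
  Delta: +45 → 95 < 120
  Galeon: +50 → 50 ≥ 40
  Ionix: +50 → 60 < 110
Round 4 — Galeon shuts down.
No further shutdowns.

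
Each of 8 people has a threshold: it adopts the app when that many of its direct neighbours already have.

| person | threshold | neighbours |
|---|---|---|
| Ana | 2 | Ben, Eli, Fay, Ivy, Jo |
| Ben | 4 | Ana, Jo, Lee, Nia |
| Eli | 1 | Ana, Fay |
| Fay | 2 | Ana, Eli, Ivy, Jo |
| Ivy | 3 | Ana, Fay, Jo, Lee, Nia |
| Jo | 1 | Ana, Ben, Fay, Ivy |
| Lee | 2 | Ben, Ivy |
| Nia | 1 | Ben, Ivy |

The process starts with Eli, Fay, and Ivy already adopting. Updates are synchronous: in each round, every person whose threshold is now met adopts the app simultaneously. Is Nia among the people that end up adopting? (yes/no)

yes

Round 1 — Eli, Fay, Ivy adopt the app (initial).
Round 2 — checking thresholds:
  Ana: 3 of 5 neighbours ≥ 2, adopts the app.
  Jo: 2 of 4 neighbours ≥ 1, adopts the app.
  Lee: 1 of 2 neighbours < 2, holds.
  Nia: 1 of 2 neighbours ≥ 1, adopts the app.
Round 3 — no new adoptions; cascade stops.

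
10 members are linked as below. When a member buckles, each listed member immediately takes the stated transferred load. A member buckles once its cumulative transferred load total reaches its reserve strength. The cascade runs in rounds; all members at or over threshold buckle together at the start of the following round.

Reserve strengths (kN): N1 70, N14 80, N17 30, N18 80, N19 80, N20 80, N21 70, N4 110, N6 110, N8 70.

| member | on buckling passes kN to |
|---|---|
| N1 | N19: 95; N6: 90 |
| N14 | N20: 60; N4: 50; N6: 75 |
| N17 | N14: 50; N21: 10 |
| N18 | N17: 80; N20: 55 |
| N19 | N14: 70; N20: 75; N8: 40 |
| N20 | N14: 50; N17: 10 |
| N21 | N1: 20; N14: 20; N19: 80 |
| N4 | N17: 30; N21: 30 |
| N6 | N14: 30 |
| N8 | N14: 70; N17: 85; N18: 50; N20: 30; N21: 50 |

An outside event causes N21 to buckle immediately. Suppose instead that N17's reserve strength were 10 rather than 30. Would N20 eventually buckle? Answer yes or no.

yes

With N17's reserve strength at 10:
Round 1 — N21 buckles (initial).
  N1: +20 → 20 < 70
  N14: +20 → 20 < 80
  N19: +80 → 80 ≥ 80
Round 2 — N19 buckles.
  N14: +70 → 90 ≥ 80
  N20: +75 → 75 < 80
  N8: +40 → 40 < 70
Round 3 — N14 buckles.
  N20: +60 → 135 ≥ 80
  N4: +50 → 50 < 110
  N6: +75 → 75 < 110
Round 4 — N20 buckles.
  N17: +10 → 10 ≥ 10
Round 5 — N17 buckles.
No further bucklings.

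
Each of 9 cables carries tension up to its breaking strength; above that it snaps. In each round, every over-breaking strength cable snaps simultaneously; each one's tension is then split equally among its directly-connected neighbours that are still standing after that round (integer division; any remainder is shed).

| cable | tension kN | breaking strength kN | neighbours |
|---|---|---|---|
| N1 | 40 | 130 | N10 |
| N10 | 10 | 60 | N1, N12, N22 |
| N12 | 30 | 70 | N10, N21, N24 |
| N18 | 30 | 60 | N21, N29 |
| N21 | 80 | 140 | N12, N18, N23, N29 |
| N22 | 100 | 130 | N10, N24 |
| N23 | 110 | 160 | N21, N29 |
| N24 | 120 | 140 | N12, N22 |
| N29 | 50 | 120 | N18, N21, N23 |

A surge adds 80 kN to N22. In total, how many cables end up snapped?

8

Round 1 — N22 at 180 > 130. N22 snaps.
  N22 sheds 180 kN to N10, N24: 90 each.
    N10: 10+90 = 100 > 60
    N24: 120+90 = 210 > 140
Round 2 — N10, N24 snap.
  N10 sheds 100 kN to N1, N12: 50 each.
    N1: 40+50 = 90 ≤ 130
    N12: 30+50 = 80 > 70
  N24 sheds 210 kN to N12: 210 each.
    N12: 80+210 = 290 > 70
Round 3 — N12 snaps.
  N12 sheds 290 kN to N21: 290 each.
    N21: 80+290 = 370 > 140
Round 4 — N21 snaps.
  N21 sheds 370 kN to N18, N23, N29: 123 each (1 lost).
    N18: 30+123 = 153 > 60
    N23: 110+123 = 233 > 160
    N29: 50+123 = 173 > 120
Round 5 — N18, N23, N29 snap.
  N18 sheds 153 kN: no online neighbours, lost.
  N23 sheds 233 kN: no online neighbours, lost.
  N29 sheds 173 kN: no online neighbours, lost.
No further breaks.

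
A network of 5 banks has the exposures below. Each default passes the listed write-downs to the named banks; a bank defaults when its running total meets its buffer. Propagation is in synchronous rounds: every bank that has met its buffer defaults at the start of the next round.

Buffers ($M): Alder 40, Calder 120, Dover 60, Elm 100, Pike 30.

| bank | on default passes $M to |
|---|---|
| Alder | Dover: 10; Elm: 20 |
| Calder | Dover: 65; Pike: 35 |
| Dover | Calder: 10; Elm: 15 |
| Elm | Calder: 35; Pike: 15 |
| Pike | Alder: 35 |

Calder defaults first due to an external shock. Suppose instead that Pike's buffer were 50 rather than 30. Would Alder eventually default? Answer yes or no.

no

With Pike's buffer at 50:
Round 1 — Calder defaults (initial).
  Dover: +65 → 65 ≥ 60
  Pike: +35 → 35 < 50
Round 2 — Dover defaults.
  Elm: +15 → 15 < 100
No further defaults.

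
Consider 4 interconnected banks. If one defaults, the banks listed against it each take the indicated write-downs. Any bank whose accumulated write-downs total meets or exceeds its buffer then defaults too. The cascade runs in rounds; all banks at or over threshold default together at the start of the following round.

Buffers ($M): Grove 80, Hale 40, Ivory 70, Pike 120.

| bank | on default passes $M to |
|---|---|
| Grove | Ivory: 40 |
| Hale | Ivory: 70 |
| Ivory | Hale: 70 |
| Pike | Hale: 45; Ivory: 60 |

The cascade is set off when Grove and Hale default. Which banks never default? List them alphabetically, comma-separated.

Round 1 — Grove, Hale default (initial).
  Ivory: +40+70 → 110 ≥ 70
Round 2 — Ivory defaults.
No further defaults.

Pike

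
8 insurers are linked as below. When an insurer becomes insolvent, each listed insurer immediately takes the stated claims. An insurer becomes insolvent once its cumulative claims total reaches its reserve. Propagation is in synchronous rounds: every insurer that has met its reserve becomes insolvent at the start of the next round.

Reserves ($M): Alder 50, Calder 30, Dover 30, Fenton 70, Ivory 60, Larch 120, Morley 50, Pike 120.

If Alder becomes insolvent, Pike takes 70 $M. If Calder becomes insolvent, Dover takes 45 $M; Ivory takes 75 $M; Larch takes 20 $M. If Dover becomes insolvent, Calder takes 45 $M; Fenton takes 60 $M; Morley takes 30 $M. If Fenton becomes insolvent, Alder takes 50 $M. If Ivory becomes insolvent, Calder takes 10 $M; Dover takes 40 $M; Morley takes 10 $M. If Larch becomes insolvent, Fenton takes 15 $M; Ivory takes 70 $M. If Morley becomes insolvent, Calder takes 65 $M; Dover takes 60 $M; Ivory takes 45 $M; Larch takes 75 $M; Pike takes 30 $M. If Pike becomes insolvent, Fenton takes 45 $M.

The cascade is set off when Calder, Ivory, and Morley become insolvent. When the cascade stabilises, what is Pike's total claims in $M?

Round 1 — Calder, Ivory, Morley become insolvent (initial).
  Dover: +45+40+60 → 145 ≥ 30
  Larch: +20+75 → 95 < 120
  Pike: +30 → 30 < 120
Round 2 — Dover becomes insolvent.
  Fenton: +60 → 60 < 70
No further insolvencies.

30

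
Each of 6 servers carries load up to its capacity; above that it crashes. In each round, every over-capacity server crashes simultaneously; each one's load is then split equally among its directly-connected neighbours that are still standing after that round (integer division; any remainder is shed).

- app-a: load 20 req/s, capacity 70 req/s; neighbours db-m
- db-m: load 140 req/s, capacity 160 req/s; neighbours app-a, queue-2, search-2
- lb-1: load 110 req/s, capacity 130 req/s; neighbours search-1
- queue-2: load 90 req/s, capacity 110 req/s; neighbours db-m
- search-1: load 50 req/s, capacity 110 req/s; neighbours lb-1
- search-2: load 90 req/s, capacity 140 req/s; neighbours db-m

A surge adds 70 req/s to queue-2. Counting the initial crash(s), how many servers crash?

4

Round 1 — queue-2 at 160 > 110. queue-2 crashes.
  queue-2 sheds 160 req/s to db-m: 160 each.
    db-m: 140+160 = 300 > 160
Round 2 — db-m crashes.
  db-m sheds 300 req/s to app-a, search-2: 150 each.
    app-a: 20+150 = 170 > 70
    search-2: 90+150 = 240 > 140
Round 3 — app-a, search-2 crash.
  app-a sheds 170 req/s: no online neighbours, lost.
  search-2 sheds 240 req/s: no online neighbours, lost.
No further crashes.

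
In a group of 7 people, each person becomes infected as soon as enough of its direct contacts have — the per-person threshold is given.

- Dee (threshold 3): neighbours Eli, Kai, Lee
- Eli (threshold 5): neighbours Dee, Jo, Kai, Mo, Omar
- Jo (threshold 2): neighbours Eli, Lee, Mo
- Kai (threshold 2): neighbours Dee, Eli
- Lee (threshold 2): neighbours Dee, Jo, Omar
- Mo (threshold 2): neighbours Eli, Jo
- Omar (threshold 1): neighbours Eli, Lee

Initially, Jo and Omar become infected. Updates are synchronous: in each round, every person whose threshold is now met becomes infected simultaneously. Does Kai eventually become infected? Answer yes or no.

no

Round 1 — Jo, Omar become infected (initial).
Round 2 — checking thresholds:
  Eli: 2 of 5 neighbours < 5, not yet.
  Lee: 2 of 3 neighbours ≥ 2, becomes infected.
  Mo: 1 of 2 neighbours < 2, not yet.
Round 3 — no new infections; cascade stops.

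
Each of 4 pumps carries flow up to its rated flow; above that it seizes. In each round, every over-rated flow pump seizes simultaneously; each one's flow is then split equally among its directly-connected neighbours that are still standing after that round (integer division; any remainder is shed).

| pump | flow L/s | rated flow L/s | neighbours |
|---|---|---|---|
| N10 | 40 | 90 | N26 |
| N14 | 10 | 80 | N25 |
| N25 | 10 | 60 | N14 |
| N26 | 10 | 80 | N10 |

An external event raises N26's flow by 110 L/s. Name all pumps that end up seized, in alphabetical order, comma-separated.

Round 1 — N26 at 120 > 80. N26 seizes.
  N26 sheds 120 L/s to N10: 120 each.
    N10: 40+120 = 160 > 90
Round 2 — N10 seizes.
  N10 sheds 160 L/s: no online neighbours, lost.
No further seizures.

N10, N26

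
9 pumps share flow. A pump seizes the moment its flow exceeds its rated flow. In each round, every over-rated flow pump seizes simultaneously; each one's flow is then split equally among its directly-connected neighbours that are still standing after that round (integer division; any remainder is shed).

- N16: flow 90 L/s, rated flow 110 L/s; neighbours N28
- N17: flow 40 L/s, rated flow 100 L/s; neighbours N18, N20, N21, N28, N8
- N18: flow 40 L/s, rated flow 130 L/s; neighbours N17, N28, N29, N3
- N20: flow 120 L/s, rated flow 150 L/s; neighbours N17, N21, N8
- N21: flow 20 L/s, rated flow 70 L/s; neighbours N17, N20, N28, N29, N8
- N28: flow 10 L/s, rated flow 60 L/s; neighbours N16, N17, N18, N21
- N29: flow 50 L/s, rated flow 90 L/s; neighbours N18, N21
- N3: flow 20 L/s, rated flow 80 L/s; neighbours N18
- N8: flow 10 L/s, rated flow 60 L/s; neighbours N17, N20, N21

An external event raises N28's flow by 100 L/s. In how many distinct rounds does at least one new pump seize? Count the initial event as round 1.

Round 1 — N28 at 110 > 60. N28 seizes.
  N28 sheds 110 L/s to N16, N17, N18, N21: 27 each (2 lost).
    N16: 90+27 = 117 > 110
    N17: 40+27 = 67 ≤ 100
    N18: 40+27 = 67 ≤ 130
    N21: 20+27 = 47 ≤ 70
Round 2 — N16 seizes.
  N16 sheds 117 L/s: no online neighbours, lost.
No further seizures.

2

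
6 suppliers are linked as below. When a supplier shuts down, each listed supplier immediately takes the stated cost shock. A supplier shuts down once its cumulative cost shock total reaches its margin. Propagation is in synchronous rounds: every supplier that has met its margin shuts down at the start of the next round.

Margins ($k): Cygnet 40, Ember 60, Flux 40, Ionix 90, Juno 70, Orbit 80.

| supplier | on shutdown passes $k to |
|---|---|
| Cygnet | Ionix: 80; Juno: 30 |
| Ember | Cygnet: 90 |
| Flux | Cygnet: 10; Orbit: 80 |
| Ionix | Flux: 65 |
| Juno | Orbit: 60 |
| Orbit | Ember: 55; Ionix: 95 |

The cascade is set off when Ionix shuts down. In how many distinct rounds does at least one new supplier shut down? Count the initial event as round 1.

Round 1 — Ionix shuts down (initial).
  Flux: +65 → 65 ≥ 40
Round 2 — Flux shuts down.
  Cygnet: +10 → 10 < 40
  Orbit: +80 → 80 ≥ 80
Round 3 — Orbit shuts down.
  Ember: +55 → 55 < 60
No further shutdowns.

3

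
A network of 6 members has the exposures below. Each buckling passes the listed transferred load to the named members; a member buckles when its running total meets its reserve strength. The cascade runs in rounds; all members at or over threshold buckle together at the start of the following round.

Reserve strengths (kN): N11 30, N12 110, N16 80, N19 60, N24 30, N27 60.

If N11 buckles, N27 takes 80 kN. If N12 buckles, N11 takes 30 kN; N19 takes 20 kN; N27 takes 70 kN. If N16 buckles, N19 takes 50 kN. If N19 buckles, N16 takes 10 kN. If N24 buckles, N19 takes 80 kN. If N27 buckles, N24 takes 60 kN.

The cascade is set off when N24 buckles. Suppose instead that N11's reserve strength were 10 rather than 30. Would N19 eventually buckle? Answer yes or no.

With N11's reserve strength at 10:
Round 1 — N24 buckles (initial).
  N19: +80 → 80 ≥ 60
Round 2 — N19 buckles.
  N16: +10 → 10 < 80
No further bucklings.

yes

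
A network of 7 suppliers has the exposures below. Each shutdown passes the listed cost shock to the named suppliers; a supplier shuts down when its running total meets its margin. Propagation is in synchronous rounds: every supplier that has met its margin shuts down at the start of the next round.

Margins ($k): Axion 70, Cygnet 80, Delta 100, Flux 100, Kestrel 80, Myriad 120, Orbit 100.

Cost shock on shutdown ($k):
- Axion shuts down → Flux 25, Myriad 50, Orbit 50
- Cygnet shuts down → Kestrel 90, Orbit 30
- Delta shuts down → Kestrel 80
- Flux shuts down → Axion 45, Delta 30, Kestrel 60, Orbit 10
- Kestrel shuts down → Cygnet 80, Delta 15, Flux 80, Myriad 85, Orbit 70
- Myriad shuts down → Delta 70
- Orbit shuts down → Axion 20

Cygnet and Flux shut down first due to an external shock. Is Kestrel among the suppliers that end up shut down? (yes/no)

yes

Round 1 — Cygnet, Flux shut down (initial).
  Axion: +45 → 45 < 70
  Delta: +30 → 30 < 100
  Kestrel: +90+60 → 150 ≥ 80
  Orbit: +30+10 → 40 < 100
Round 2 — Kestrel shuts down.
  Delta: +15 → 45 < 100
  Myriad: +85 → 85 < 120
  Orbit: +70 → 110 ≥ 100
Round 3 — Orbit shuts down.
  Axion: +20 → 65 < 70
No further shutdowns.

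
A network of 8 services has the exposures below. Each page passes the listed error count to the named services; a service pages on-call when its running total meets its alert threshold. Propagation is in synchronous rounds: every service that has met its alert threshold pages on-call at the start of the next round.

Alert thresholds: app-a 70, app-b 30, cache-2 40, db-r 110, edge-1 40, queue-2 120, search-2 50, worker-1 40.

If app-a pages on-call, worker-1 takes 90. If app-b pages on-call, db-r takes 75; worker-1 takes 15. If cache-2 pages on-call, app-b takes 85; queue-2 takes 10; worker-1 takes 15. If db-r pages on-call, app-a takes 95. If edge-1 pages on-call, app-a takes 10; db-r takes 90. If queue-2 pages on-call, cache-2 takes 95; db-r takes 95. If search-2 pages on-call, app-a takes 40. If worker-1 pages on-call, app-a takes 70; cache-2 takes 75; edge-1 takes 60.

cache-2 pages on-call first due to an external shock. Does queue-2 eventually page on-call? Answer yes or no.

no

Round 1 — cache-2 pages on-call (initial).
  app-b: +85 → 85 ≥ 30
  queue-2: +10 → 10 < 120
  worker-1: +15 → 15 < 40
Round 2 — app-b pages on-call.
  db-r: +75 → 75 < 110
  worker-1: +15 → 30 < 40
No further pages.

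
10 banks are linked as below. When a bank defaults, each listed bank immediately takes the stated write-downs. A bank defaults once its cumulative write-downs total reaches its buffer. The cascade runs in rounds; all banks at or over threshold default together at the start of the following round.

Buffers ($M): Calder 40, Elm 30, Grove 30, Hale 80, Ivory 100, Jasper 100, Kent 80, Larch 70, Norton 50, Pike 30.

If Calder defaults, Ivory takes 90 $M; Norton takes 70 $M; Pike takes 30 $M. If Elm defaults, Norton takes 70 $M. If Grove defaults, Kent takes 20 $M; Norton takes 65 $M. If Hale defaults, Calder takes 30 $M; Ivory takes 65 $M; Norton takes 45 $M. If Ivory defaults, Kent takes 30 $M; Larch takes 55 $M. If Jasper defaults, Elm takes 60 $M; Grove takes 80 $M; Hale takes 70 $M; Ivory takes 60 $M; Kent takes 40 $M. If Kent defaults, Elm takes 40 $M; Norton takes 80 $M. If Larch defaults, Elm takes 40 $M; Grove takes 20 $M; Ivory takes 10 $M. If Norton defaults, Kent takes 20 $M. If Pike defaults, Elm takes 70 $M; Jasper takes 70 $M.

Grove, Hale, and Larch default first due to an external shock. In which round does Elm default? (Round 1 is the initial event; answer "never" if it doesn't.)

2

Round 1 — Grove, Hale, Larch default (initial).
  Calder: +30 → 30 < 40
  Elm: +40 → 40 ≥ 30
  Ivory: +65+10 → 75 < 100
  Kent: +20 → 20 < 80
  Norton: +65+45 → 110 ≥ 50
Round 2 — Elm, Norton default.
  Kent: +20 → 40 < 80
No further defaults.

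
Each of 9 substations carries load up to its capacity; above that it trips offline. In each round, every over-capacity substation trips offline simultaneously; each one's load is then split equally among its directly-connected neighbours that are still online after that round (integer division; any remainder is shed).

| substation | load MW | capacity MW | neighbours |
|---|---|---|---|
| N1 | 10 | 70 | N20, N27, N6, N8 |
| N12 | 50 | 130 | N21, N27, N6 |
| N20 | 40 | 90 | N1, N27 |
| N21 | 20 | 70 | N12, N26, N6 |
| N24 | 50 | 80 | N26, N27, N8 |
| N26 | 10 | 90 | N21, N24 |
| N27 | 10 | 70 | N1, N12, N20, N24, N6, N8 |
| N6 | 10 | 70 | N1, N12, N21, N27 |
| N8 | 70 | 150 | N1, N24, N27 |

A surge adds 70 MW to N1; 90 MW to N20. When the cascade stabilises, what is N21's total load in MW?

Round 1 — N1 at 80 > 70; N20 at 130 > 90. N1, N20 trip offline.
  N1 sheds 80 MW to N27, N6, N8: 26 each (2 lost).
    N27: 10+26 = 36 ≤ 70
    N6: 10+26 = 36 ≤ 70
    N8: 70+26 = 96 ≤ 150
  N20 sheds 130 MW to N27: 130 each.
    N27: 36+130 = 166 > 70
Round 2 — N27 trips offline.
  N27 sheds 166 MW to N12, N24, N6, N8: 41 each (2 lost).
    N12: 50+41 = 91 ≤ 130
    N24: 50+41 = 91 > 80
    N6: 36+41 = 77 > 70
    N8: 96+41 = 137 ≤ 150
Round 3 — N24, N6 trip offline.
  N24 sheds 91 MW to N26, N8: 45 each (1 lost).
    N26: 10+45 = 55 ≤ 90
    N8: 137+45 = 182 > 150
  N6 sheds 77 MW to N12, N21: 38 each (1 lost).
    N12: 91+38 = 129 ≤ 130
    N21: 20+38 = 58 ≤ 70
Round 4 — N8 trips offline.
  N8 sheds 182 MW: no online neighbours, lost.
No further trips.

58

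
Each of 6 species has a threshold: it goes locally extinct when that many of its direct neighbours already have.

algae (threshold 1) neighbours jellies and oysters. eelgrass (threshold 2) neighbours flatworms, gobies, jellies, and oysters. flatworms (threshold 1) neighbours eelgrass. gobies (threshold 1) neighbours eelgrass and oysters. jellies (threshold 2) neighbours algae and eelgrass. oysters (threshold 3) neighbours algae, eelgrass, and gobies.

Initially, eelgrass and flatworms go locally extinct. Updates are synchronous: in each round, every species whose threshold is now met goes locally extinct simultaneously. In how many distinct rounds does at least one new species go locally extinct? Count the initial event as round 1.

Round 1 — eelgrass, flatworms go locally extinct (initial).
Round 2 — checking thresholds:
  gobies: 1 of 2 neighbours ≥ 1, goes locally extinct.
  jellies: 1 of 2 neighbours < 2, holds.
  oysters: 1 of 3 neighbours < 3, holds.
Round 3 — no new extinctions; cascade stops.

2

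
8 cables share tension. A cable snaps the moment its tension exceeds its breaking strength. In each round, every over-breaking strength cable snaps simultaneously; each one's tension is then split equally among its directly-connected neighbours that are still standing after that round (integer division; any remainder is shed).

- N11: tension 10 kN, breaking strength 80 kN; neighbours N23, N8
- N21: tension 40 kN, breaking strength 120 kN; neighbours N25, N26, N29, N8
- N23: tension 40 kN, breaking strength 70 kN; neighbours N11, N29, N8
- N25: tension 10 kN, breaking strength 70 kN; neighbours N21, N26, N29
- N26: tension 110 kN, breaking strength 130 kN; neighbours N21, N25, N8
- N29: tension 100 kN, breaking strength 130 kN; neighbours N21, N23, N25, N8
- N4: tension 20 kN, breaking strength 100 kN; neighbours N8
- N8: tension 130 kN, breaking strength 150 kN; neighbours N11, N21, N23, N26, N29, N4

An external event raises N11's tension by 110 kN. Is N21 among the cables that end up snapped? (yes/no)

yes

Round 1 — N11 at 120 > 80. N11 snaps.
  N11 sheds 120 kN to N23, N8: 60 each.
    N23: 40+60 = 100 > 70
    N8: 130+60 = 190 > 150
Round 2 — N23, N8 snap.
  N23 sheds 100 kN to N29: 100 each.
    N29: 100+100 = 200 > 130
  N8 sheds 190 kN to N21, N26, N29, N4: 47 each (2 lost).
    N21: 40+47 = 87 ≤ 120
    N26: 110+47 = 157 > 130
    N29: 200+47 = 247 > 130
    N4: 20+47 = 67 ≤ 100
Round 3 — N26, N29 snap.
  N26 sheds 157 kN to N21, N25: 78 each (1 lost).
    N21: 87+78 = 165 > 120
    N25: 10+78 = 88 > 70
  N29 sheds 247 kN to N21, N25: 123 each (1 lost).
    N21: 165+123 = 288 > 120
    N25: 88+123 = 211 > 70
Round 4 — N21, N25 snap.
  N21 sheds 288 kN: no online neighbours, lost.
  N25 sheds 211 kN: no online neighbours, lost.
No further breaks.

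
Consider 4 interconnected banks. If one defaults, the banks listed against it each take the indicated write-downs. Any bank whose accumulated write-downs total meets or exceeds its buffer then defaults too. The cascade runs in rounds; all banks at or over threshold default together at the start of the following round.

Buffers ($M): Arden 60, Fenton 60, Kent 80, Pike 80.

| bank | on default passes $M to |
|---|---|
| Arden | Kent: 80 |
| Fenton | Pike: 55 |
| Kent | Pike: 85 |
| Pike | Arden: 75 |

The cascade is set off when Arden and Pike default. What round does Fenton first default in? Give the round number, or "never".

never

Round 1 — Arden, Pike default (initial).
  Kent: +80 → 80 ≥ 80
Round 2 — Kent defaults.
No further defaults.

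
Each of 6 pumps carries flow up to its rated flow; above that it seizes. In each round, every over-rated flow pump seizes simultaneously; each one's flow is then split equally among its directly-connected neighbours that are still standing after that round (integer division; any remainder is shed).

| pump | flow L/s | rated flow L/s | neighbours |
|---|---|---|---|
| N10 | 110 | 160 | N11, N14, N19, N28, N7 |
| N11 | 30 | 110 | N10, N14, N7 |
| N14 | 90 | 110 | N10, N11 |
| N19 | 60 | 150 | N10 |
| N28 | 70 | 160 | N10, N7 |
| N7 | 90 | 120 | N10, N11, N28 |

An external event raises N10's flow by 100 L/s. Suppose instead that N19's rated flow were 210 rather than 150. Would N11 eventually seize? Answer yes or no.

yes

With N19's rated flow at 210:
Round 1 — N10 at 210 > 160. N10 seizes.
  N10 sheds 210 L/s to N11, N14, N19, N28, N7: 42 each.
    N11: 30+42 = 72 ≤ 110
    N14: 90+42 = 132 > 110
    N19: 60+42 = 102 ≤ 210
    N28: 70+42 = 112 ≤ 160
    N7: 90+42 = 132 > 120
Round 2 — N14, N7 seize.
  N14 sheds 132 L/s to N11: 132 each.
    N11: 72+132 = 204 > 110
  N7 sheds 132 L/s to N11, N28: 66 each.
    N11: 204+66 = 270 > 110
    N28: 112+66 = 178 > 160
Round 3 — N11, N28 seize.
  N11 sheds 270 L/s: no online neighbours, lost.
  N28 sheds 178 L/s: no online neighbours, lost.
No further seizures.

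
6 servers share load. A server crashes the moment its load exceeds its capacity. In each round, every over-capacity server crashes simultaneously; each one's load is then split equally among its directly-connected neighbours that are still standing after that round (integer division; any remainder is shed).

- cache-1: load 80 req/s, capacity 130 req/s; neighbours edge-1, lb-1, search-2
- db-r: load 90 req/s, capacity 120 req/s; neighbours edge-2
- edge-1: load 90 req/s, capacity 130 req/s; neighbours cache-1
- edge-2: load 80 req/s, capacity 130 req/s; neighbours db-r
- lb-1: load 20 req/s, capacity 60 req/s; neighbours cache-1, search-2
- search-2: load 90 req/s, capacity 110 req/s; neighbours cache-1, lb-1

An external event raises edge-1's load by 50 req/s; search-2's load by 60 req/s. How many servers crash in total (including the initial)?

4

Round 1 — edge-1 at 140 > 130; search-2 at 150 > 110. edge-1, search-2 crash.
  edge-1 sheds 140 req/s to cache-1: 140 each.
    cache-1: 80+140 = 220 > 130
  search-2 sheds 150 req/s to cache-1, lb-1: 75 each.
    cache-1: 220+75 = 295 > 130
    lb-1: 20+75 = 95 > 60
Round 2 — cache-1, lb-1 crash.
  cache-1 sheds 295 req/s: no online neighbours, lost.
  lb-1 sheds 95 req/s: no online neighbours, lost.
No further crashes.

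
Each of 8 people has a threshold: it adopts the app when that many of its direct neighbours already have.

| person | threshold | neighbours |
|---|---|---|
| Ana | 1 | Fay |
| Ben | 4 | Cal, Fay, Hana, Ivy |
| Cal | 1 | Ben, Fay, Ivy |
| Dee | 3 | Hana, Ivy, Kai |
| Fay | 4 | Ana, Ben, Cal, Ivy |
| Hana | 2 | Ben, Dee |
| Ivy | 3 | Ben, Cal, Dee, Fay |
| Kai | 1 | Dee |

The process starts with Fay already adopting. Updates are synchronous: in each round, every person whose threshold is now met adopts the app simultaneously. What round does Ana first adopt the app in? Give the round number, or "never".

2

Round 1 — Fay adopts the app (initial).
Round 2 — checking thresholds:
  Ana: 1 of 1 neighbours ≥ 1, adopts the app.
  Ben: 1 of 4 neighbours < 4, holds.
  Cal: 1 of 3 neighbours ≥ 1, adopts the app.
  Ivy: 1 of 4 neighbours < 3, holds.
Round 3 — no new adoptions; cascade stops.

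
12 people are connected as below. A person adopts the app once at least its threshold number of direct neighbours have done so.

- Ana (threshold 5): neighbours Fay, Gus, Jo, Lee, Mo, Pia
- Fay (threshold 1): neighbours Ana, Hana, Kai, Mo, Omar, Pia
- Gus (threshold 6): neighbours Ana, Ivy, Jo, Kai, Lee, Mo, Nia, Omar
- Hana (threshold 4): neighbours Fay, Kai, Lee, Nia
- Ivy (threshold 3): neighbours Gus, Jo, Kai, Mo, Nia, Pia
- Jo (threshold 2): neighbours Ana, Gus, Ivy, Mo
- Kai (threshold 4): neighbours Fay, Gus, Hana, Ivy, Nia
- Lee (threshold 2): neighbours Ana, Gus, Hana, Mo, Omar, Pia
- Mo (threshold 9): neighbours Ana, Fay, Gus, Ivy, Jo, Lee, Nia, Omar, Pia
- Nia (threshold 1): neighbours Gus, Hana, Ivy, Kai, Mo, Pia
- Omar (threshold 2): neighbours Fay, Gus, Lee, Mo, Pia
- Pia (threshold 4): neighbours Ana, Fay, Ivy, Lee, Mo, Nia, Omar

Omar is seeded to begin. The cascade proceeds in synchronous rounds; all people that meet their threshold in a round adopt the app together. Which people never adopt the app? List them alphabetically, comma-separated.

Ana, Gus, Hana, Ivy, Jo, Kai, Lee, Mo, Nia, Pia

Round 1 — Omar adopts the app (initial).
Round 2 — checking thresholds:
  Fay: 1 of 6 neighbours ≥ 1, adopts the app.
  Gus: 1 of 8 neighbours < 6, not yet.
  Lee: 1 of 6 neighbours < 2, not yet.
  Mo: 1 of 9 neighbours < 9, not yet.
  Pia: 1 of 7 neighbours < 4, not yet.
Round 3 — no new adoptions; cascade stops.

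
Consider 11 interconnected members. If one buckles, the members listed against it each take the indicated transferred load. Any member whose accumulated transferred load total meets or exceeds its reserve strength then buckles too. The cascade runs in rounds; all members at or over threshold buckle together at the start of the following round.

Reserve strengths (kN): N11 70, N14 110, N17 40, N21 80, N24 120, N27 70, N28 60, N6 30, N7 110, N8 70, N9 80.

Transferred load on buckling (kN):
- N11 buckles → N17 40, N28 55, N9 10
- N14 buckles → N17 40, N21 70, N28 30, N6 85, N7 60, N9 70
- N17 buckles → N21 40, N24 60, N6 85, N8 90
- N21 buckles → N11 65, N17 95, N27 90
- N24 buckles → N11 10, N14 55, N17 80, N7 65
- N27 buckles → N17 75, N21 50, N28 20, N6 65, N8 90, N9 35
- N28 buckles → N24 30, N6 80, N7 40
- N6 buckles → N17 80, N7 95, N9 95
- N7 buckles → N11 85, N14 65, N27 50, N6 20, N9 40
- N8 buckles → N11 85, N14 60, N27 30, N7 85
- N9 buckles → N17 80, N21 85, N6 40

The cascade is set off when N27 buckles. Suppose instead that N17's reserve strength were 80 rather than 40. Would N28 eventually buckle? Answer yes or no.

With N17's reserve strength at 80:
Round 1 — N27 buckles (initial).
  N17: +75 → 75 < 80
  N21: +50 → 50 < 80
  N28: +20 → 20 < 60
  N6: +65 → 65 ≥ 30
  N8: +90 → 90 ≥ 70
  N9: +35 → 35 < 80
Round 2 — N6, N8 buckle.
  N11: +85 → 85 ≥ 70
  N14: +60 → 60 < 110
  N17: +80 → 155 ≥ 80
  N7: +95+85 → 180 ≥ 110
  N9: +95 → 130 ≥ 80
Round 3 — N11, N17, N7, N9 buckle.
  N14: +65 → 125 ≥ 110
  N21: +40+85 → 175 ≥ 80
  N24: +60 → 60 < 120
  N28: +55 → 75 ≥ 60
Round 4 — N14, N21, N28 buckle.
  N24: +30 → 90 < 120
No further bucklings.

yes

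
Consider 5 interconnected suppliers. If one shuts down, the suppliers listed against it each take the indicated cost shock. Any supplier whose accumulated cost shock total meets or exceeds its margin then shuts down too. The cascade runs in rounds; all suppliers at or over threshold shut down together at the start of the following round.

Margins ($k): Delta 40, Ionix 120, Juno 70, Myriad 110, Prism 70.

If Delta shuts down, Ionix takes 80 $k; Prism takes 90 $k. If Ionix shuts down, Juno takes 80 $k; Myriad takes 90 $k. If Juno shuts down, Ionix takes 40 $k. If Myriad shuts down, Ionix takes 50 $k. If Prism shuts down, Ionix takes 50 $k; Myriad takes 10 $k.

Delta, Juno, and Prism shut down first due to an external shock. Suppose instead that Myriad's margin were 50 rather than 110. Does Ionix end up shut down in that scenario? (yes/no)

yes

With Myriad's margin at 50:
Round 1 — Delta, Juno, Prism shut down (initial).
  Ionix: +80+40+50 → 170 ≥ 120
  Myriad: +10 → 10 < 50
Round 2 — Ionix shuts down.
  Myriad: +90 → 100 ≥ 50
Round 3 — Myriad shuts down.
No further shutdowns.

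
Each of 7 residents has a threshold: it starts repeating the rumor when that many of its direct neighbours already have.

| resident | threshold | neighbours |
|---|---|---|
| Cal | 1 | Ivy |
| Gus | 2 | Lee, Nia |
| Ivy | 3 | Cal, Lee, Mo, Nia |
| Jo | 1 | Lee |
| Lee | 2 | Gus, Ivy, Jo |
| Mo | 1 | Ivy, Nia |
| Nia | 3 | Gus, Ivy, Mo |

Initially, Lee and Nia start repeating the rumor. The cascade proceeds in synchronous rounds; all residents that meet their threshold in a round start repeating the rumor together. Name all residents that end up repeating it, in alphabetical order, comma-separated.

Round 1 — Lee, Nia start repeating the rumor (initial).
Round 2 — checking thresholds:
  Gus: 2 of 2 neighbours ≥ 2, starts repeating the rumor.
  Ivy: 2 of 4 neighbours < 3, holds.
  Jo: 1 of 1 neighbours ≥ 1, starts repeating the rumor.
  Mo: 1 of 2 neighbours ≥ 1, starts repeating the rumor.
Round 3 — checking thresholds:
  Ivy: 3 of 4 neighbours ≥ 3, starts repeating the rumor.
Round 4 — checking thresholds:
  Cal: 1 of 1 neighbours ≥ 1, starts repeating the rumor.
Round 5 — no new spreads; cascade stops.

Cal, Gus, Ivy, Jo, Lee, Mo, Nia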